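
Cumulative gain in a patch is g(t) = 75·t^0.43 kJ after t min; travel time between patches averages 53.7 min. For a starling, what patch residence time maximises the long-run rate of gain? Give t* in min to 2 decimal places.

By the marginal value theorem, leave when the instantaneous gain rate g'(t) equals the habitat-wide average g(t)/(T + t).
g'(t) = 0.43·75·t^-0.57. Setting 0.43·75·t^-0.57 = 75·t^0.43/(53.7+t) gives 0.43(53.7+t) = t, so 0.57·t = 0.43×53.7.
t* = 0.43×53.7/0.57 = 40.51 min.

40.51 min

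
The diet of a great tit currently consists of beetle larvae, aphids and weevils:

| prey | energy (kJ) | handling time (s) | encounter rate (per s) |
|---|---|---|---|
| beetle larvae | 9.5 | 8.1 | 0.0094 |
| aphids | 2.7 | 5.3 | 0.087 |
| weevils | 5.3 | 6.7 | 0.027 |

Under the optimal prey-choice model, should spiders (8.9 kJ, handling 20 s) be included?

Yes

Intake rate on the current diet: R = (0.0094×9.5 + 0.087×2.7 + 0.027×5.3) / (1 + 0.0094×8.1 + 0.087×5.3 + 0.027×6.7) = 0.4673/1.718 = 0.272 kJ/s.
Profitability of spiders: 8.9/20 = 0.445 kJ/s.
Since 0.445 > R, including spiders increases the long-run rate.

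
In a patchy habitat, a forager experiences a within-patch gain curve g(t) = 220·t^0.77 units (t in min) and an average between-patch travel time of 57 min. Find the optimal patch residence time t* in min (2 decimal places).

190.83 min

Maximise g(t)/(T+t): set derivative to zero → g'(t)(T+t) = g(t).
g'(t) = 0.77·220·t^-0.23. Setting 0.77·220·t^-0.23 = 220·t^0.77/(57+t) gives 0.77(57+t) = t, so 0.23·t = 0.77×57.
t* = 0.77×57/0.23 = 190.8 min.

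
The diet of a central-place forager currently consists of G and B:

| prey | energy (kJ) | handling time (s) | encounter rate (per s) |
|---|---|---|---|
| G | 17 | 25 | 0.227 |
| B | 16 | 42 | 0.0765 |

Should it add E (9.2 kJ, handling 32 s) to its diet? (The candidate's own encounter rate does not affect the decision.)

Intake rate on the current diet: R = (0.227×17 + 0.0765×16) / (1 + 0.227×25 + 0.0765×42) = 5.083/9.888 = 0.5141 kJ/s.
E: E/h = 9.2/32 = 0.2875 kJ/s.
Since 0.2875 < R, time spent handling E is better spent searching.

No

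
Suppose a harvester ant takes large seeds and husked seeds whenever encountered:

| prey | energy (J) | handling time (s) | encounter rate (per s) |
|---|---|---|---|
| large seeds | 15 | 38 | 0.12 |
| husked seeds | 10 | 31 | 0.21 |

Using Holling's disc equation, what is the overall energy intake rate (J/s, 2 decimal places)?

0.32 J/s

Energy encountered per unit search time: 0.12×15 + 0.21×10 = 3.9 J/s.
Handling time per unit search time: 0.12×38 + 0.21×31 = 11.07.
Rate = 3.9/(1 + 11.07) = 0.3231 J/s.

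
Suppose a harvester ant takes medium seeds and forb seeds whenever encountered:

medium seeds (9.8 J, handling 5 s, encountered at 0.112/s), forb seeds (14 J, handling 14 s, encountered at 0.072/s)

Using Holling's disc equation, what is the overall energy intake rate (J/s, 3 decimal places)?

0.820 J/s

R = (0.112×9.8 + 0.072×14) / (1 + 0.112×5 + 0.072×14) = 2.106/2.568 = 0.8199 J/s.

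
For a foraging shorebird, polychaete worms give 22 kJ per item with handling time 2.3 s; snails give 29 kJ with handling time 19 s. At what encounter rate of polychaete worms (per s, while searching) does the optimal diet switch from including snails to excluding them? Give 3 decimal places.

Drop snails once their profitability E₂/h₂ falls below the rate achievable on polychaete worms alone: E₂/h₂ = λE₁/(1 + λh₁).
Solve for λ: λE₁h₂ = E₂(1 + λh₁) → λ(E₁h₂ − E₂h₁) = E₂ → λ = E₂/(E₁h₂ − E₂h₁).
λ = 29/(22×19 − 29×2.3) = 29/351.3 = 0.08255 per s.

0.083 per s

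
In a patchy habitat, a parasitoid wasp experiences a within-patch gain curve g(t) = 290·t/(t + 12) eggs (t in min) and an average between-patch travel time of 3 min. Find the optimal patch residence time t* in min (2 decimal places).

6.00 min

Optimal t* satisfies g'(t*) = g(t*)/(T + t*).
g'(t) = 290·12/(t + 12)². Setting 290·12/(t+12)² = 290t/[(t+12)(3+t)] gives 12(3+t) = t(t+12), so t² = 12×3 = 36.
t* = √36 = 6 min.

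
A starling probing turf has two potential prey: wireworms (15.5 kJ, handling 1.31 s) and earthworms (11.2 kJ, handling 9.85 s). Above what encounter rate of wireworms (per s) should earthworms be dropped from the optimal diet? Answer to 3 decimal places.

0.081 per s

The zero-one rule: include earthworms iff E₂/h₂ > λE₁/(1+λh₁). Equality gives the switch point.
λE₁h₂ = E₂ + λE₂h₁ ⇒ λ = E₂/(E₁h₂ − E₂h₁) = 11.2/(152.7 − 14.67) = 0.08116 per s.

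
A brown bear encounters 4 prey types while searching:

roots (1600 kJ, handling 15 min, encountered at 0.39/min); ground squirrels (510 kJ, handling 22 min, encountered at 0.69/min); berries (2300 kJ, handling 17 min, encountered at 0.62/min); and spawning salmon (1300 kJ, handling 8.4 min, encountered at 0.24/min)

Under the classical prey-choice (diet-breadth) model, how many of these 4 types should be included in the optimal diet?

Profitabilities (E/h, kJ/min): spawning salmon 155, berries 135, roots 107, ground squirrels 23.2. Add prey in this order while the next type's profitability exceeds the intake rate on those already taken.
Rate on top 1: 103.4. berries: 135 > 103.4 → include.
Rate on top 2: 128.2. roots: 107 < 128.2 → exclude; stop.
Optimal diet: spawning salmon, berries — 2 of 4 types.

2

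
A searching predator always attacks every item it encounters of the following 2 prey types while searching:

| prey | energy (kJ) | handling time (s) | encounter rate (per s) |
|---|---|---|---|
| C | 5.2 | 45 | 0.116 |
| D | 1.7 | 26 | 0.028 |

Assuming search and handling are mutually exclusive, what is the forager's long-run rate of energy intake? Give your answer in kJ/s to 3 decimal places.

Energy encountered per unit search time: 0.116×5.2 + 0.028×1.7 = 0.6508 kJ/s.
Handling time per unit search time: 0.116×45 + 0.028×26 = 5.948.
Rate = 0.6508/(1 + 5.948) = 0.09367 kJ/s.

0.094 kJ/s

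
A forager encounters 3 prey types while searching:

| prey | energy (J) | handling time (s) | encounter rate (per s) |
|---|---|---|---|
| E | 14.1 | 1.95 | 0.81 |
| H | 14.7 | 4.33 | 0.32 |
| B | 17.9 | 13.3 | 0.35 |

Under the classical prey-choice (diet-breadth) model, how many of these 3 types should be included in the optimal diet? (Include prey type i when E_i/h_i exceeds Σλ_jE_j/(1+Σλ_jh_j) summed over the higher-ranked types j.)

Profitabilities (E/h, J/s): E 7.23, H 3.39, B 1.35. Add prey in this order while the next type's profitability exceeds the intake rate on those already taken.
Rate on top 1: 4.428. H: 3.39 < 4.428 → exclude; stop.
Optimal diet: E — 1 of 3 types.

1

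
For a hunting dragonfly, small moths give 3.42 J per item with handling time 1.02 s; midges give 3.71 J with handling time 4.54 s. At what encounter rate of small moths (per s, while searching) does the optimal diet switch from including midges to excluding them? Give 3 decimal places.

0.316 per s

At the threshold, the rate on small moths alone equals the profitability of midges: λ·3.42/(1 + λ·1.02) = 3.71/4.54 = 0.8172.
Rearranging, λ(3.42 − 0.8172×1.02) = 0.8172, so λ = 0.8172/2.586 = 0.3159 per s.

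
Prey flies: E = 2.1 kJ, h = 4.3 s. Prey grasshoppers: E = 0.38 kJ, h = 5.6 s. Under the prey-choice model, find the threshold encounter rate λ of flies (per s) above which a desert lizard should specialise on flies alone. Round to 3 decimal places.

0.038 per s

Drop grasshoppers once their profitability E₂/h₂ falls below the rate achievable on flies alone: E₂/h₂ = λE₁/(1 + λh₁).
Solve for λ: λE₁h₂ = E₂(1 + λh₁) → λ(E₁h₂ − E₂h₁) = E₂ → λ = E₂/(E₁h₂ − E₂h₁).
λ = 0.38/(2.1×5.6 − 0.38×4.3) = 0.38/10.13 = 0.03753 per s.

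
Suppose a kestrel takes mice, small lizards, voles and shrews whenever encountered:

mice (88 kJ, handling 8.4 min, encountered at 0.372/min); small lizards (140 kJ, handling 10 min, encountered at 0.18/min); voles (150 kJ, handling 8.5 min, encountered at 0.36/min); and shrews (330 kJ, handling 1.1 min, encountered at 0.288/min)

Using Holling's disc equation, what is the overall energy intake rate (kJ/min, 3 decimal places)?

R = (0.372×88 + 0.18×140 + 0.36×150 + 0.288×330) / (1 + 0.372×8.4 + 0.18×10 + 0.36×8.5 + 0.288×1.1) = 207/9.302 = 22.25 kJ/min.

22.252 kJ/min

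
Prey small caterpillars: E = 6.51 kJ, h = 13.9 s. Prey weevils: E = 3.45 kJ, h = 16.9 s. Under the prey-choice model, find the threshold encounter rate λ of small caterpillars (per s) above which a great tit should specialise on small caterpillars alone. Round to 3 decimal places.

Drop weevils once their profitability E₂/h₂ falls below the rate achievable on small caterpillars alone: E₂/h₂ = λE₁/(1 + λh₁).
Solve for λ: λE₁h₂ = E₂(1 + λh₁) → λ(E₁h₂ − E₂h₁) = E₂ → λ = E₂/(E₁h₂ − E₂h₁).
λ = 3.45/(6.51×16.9 − 3.45×13.9) = 3.45/62.06 = 0.05559 per s.

0.056 per s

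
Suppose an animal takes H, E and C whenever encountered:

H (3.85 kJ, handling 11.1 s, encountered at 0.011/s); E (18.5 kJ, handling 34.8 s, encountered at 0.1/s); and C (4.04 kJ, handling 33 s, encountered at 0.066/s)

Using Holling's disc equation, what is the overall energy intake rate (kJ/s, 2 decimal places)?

0.32 kJ/s

Energy encountered per unit search time: 0.011×3.85 + 0.1×18.5 + 0.066×4.04 = 2.159 kJ/s.
Handling time per unit search time: 0.011×11.1 + 0.1×34.8 + 0.066×33 = 5.78.
Rate = 2.159/(1 + 5.78) = 0.3184 kJ/s.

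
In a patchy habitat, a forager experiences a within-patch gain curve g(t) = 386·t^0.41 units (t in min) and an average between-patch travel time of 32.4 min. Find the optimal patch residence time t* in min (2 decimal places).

Maximise g(t)/(T+t): set derivative to zero → g'(t)(T+t) = g(t).
g'(t) = 0.41·386·t^-0.59. Setting 0.41·386·t^-0.59 = 386·t^0.41/(32.4+t) gives 0.41(32.4+t) = t, so 0.59·t = 0.41×32.4.
t* = 0.41×32.4/0.59 = 22.52 min.

22.52 min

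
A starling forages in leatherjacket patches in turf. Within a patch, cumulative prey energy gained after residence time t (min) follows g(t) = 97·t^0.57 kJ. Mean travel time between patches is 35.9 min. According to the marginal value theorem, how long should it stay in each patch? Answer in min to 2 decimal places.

47.59 min

By the marginal value theorem, leave when the instantaneous gain rate g'(t) equals the habitat-wide average g(t)/(T + t).
g'(t) = 0.57·97·t^-0.43. Setting 0.57·97·t^-0.43 = 97·t^0.57/(35.9+t) gives 0.57(35.9+t) = t, so 0.43·t = 0.57×35.9.
t* = 0.57×35.9/0.43 = 47.59 min.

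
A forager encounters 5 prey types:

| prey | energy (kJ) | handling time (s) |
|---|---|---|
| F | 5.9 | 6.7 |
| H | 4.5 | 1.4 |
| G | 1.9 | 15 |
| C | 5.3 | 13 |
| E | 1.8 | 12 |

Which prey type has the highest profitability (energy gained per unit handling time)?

In descending order of E/h:
H: 4.5/1.4 = 3.21 kJ/s
F: 5.9/6.7 = 0.881 kJ/s
C: 5.3/13 = 0.408 kJ/s
E: 1.8/12 = 0.15 kJ/s
G: 1.9/15 = 0.127 kJ/s

H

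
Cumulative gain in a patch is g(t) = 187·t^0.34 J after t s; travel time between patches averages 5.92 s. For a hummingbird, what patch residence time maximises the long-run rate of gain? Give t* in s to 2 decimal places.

3.05 s

Maximise g(t)/(T+t): set derivative to zero → g'(t)(T+t) = g(t).
g'(t) = 0.34·187·t^-0.66. Setting 0.34·187·t^-0.66 = 187·t^0.34/(5.92+t) gives 0.34(5.92+t) = t, so 0.66·t = 0.34×5.92.
t* = 0.34×5.92/0.66 = 3.05 s.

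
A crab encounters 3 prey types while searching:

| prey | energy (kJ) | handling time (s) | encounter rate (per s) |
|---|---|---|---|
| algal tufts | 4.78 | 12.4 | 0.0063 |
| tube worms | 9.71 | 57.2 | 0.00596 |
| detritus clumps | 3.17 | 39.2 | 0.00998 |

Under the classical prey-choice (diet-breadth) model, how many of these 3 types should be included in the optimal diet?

3

Profitabilities (E/h, kJ/s): algal tufts 0.385, tube worms 0.17, detritus clumps 0.0809. Add prey in this order while the next type's profitability exceeds the intake rate on those already taken.
Rate on top 1: 0.02793. tube worms: 0.17 > 0.02793 → include.
Rate on top 2: 0.062. detritus clumps: 0.0809 > 0.062 → include.
Optimal diet: algal tufts, tube worms, detritus clumps — 3 of 3 types.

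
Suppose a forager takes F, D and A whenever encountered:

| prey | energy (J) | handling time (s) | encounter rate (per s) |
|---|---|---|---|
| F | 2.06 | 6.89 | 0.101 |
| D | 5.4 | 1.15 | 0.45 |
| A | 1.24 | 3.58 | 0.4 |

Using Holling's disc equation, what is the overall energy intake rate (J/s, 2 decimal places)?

0.86 J/s

R = (0.101×2.06 + 0.45×5.4 + 0.4×1.24) / (1 + 0.101×6.89 + 0.45×1.15 + 0.4×3.58) = 3.134/3.645 = 0.8597 J/s.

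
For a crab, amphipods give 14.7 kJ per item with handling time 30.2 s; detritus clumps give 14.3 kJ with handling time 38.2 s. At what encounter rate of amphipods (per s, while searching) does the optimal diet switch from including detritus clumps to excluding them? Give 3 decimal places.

0.110 per s

The zero-one rule: include detritus clumps iff E₂/h₂ > λE₁/(1+λh₁). Equality gives the switch point.
λE₁h₂ = E₂ + λE₂h₁ ⇒ λ = E₂/(E₁h₂ − E₂h₁) = 14.3/(561.5 − 431.9) = 0.1103 per s.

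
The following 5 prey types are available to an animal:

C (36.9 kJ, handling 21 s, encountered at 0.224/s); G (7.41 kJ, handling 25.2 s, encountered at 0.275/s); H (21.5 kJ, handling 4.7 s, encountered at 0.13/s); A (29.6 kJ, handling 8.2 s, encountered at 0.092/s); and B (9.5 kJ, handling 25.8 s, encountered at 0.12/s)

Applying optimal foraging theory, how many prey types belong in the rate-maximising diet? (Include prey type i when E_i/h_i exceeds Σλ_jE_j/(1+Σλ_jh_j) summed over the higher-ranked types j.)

E/h in descending order: H 4.57, A 3.61, C 1.76, B 0.368, G 0.294 kJ/s. The optimal diet is the largest prefix of this list for which every included type satisfies E_i/h_i > R on the types above it.
Rate on top 1: 1.735. A: 3.61 > 1.735 → include.
Rate on top 2: 2.333. C: 1.76 < 2.333 → exclude; stop.
Optimal diet: H, A — 2 of 5 types.

2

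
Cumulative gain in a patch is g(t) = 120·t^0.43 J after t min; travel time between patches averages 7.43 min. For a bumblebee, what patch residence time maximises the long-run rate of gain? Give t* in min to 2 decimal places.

5.61 min

Maximise g(t)/(T+t): set derivative to zero → g'(t)(T+t) = g(t).
g'(t) = 0.43·120·t^-0.57. Setting 0.43·120·t^-0.57 = 120·t^0.43/(7.43+t) gives 0.43(7.43+t) = t, so 0.57·t = 0.43×7.43.
t* = 0.43×7.43/0.57 = 5.605 min.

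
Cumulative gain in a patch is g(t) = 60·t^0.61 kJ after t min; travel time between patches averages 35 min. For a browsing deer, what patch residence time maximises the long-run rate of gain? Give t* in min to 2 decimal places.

Optimal t* satisfies g'(t*) = g(t*)/(T + t*).
g'(t) = 0.61·60·t^-0.39. Setting 0.61·60·t^-0.39 = 60·t^0.61/(35+t) gives 0.61(35+t) = t, so 0.39·t = 0.61×35.
t* = 0.61×35/0.39 = 54.74 min.

54.74 min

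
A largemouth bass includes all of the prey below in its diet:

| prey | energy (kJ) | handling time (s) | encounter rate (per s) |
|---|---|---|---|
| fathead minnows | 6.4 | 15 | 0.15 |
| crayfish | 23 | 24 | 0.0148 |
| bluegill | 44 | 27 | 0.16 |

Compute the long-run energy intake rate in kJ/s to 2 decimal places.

R = Σλ_iE_i / (1 + Σλ_ih_i)
Numerator: 0.15×6.4 + 0.0148×23 + 0.16×44 = 8.34
Denominator: 1 + 0.15×15 + 0.0148×24 + 0.16×27 = 7.925
R = 8.34/7.925 = 1.052 kJ/s

1.05 kJ/s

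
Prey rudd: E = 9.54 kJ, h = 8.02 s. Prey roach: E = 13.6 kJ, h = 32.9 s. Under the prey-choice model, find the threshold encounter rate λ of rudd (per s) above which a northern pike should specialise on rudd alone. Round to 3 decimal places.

0.066 per s

The zero-one rule: include roach iff E₂/h₂ > λE₁/(1+λh₁). Equality gives the switch point.
λE₁h₂ = E₂ + λE₂h₁ ⇒ λ = E₂/(E₁h₂ − E₂h₁) = 13.6/(313.9 − 109.1) = 0.06641 per s.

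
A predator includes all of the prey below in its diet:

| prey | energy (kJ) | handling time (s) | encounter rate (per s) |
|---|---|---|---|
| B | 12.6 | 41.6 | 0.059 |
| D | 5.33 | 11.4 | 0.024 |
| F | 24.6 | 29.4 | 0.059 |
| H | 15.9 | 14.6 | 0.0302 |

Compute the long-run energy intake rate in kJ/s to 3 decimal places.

Energy encountered per unit search time: 0.059×12.6 + 0.024×5.33 + 0.059×24.6 + 0.0302×15.9 = 2.803 kJ/s.
Handling time per unit search time: 0.059×41.6 + 0.024×11.4 + 0.059×29.4 + 0.0302×14.6 = 4.904.
Rate = 2.803/(1 + 4.904) = 0.4748 kJ/s.

0.475 kJ/s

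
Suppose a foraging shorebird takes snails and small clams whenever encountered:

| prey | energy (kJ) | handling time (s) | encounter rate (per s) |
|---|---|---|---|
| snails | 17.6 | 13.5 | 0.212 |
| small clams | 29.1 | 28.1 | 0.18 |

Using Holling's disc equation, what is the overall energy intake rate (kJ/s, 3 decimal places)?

1.006 kJ/s

Energy encountered per unit search time: 0.212×17.6 + 0.18×29.1 = 8.969 kJ/s.
Handling time per unit search time: 0.212×13.5 + 0.18×28.1 = 7.92.
Rate = 8.969/(1 + 7.92) = 1.006 kJ/s.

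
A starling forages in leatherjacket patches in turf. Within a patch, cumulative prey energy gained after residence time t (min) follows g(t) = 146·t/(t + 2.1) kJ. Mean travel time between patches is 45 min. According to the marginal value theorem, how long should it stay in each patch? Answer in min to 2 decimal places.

9.72 min

By the marginal value theorem, leave when the instantaneous gain rate g'(t) equals the habitat-wide average g(t)/(T + t).
g'(t) = 146·2.1/(t + 2.1)². Setting 146·2.1/(t+2.1)² = 146t/[(t+2.1)(45+t)] gives 2.1(45+t) = t(t+2.1), so t² = 2.1×45 = 94.5.
t* = √94.5 = 9.721 min.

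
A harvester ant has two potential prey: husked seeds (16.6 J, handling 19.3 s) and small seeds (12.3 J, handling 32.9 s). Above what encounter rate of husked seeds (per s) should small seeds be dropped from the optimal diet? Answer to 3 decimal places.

Drop small seeds once their profitability E₂/h₂ falls below the rate achievable on husked seeds alone: E₂/h₂ = λE₁/(1 + λh₁).
Solve for λ: λE₁h₂ = E₂(1 + λh₁) → λ(E₁h₂ − E₂h₁) = E₂ → λ = E₂/(E₁h₂ − E₂h₁).
λ = 12.3/(16.6×32.9 − 12.3×19.3) = 12.3/308.8 = 0.03984 per s.

0.040 per s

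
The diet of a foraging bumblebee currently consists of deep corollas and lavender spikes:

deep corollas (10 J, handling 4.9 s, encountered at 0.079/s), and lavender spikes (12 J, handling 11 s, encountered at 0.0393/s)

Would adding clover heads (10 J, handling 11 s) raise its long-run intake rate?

On deep corollas and lavender spikes alone, R = ΣλE/(1+Σλh) = 1.262/1.819 = 0.6934 J/s.
Profitability of clover heads: 10/11 = 0.9091 J/s.
Since 0.9091 > R, including clover heads increases the long-run rate.

Yes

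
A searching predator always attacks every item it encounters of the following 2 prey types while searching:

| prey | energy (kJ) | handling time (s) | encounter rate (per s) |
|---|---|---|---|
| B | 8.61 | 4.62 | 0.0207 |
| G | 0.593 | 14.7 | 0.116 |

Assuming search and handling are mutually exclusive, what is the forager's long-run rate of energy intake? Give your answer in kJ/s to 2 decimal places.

0.09 kJ/s

R = Σλ_iE_i / (1 + Σλ_ih_i)
Numerator: 0.0207×8.61 + 0.116×0.593 = 0.247
Denominator: 1 + 0.0207×4.62 + 0.116×14.7 = 2.801
R = 0.247/2.801 = 0.08819 kJ/s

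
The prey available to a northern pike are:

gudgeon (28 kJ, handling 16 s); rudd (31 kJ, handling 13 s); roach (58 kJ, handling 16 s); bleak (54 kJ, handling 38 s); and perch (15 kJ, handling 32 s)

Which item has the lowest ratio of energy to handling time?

In descending order of E/h:
roach: 58/16 = 3.62 kJ/s
rudd: 31/13 = 2.38 kJ/s
gudgeon: 28/16 = 1.75 kJ/s
bleak: 54/38 = 1.42 kJ/s
perch: 15/32 = 0.469 kJ/s

perch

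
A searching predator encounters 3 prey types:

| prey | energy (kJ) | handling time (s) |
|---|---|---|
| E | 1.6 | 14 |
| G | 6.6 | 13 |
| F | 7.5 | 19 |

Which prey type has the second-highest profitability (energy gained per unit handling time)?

F

In descending order of E/h:
G: 6.6/13 = 0.508 kJ/s
F: 7.5/19 = 0.395 kJ/s
E: 1.6/14 = 0.114 kJ/s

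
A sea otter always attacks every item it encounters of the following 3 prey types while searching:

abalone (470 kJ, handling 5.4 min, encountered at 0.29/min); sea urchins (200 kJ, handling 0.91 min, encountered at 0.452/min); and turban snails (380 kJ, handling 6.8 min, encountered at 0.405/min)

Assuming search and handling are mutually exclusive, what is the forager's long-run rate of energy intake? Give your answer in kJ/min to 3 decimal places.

66.407 kJ/min

R = Σλ_iE_i / (1 + Σλ_ih_i)
Numerator: 0.29×470 + 0.452×200 + 0.405×380 = 380.6
Denominator: 1 + 0.29×5.4 + 0.452×0.91 + 0.405×6.8 = 5.731
R = 380.6/5.731 = 66.41 kJ/min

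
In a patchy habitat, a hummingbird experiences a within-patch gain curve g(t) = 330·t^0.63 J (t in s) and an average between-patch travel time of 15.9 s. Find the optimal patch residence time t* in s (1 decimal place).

27.1 s

Optimal t* satisfies g'(t*) = g(t*)/(T + t*).
g'(t) = 0.63·330·t^-0.37. Setting 0.63·330·t^-0.37 = 330·t^0.63/(15.9+t) gives 0.63(15.9+t) = t, so 0.37·t = 0.63×15.9.
t* = 0.63×15.9/0.37 = 27.07 s.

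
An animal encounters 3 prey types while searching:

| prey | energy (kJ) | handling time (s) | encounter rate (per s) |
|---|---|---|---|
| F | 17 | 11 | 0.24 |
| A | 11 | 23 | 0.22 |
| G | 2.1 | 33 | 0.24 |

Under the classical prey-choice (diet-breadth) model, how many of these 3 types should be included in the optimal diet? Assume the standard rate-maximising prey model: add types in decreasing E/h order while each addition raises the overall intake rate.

1

E/h in descending order: F 1.55, A 0.478, G 0.0636 kJ/s. The optimal diet is the largest prefix of this list for which every included type satisfies E_i/h_i > R on the types above it.
Rate on top 1: 1.121. A: 0.478 < 1.121 → exclude; stop.
Optimal diet: F — 1 of 3 types.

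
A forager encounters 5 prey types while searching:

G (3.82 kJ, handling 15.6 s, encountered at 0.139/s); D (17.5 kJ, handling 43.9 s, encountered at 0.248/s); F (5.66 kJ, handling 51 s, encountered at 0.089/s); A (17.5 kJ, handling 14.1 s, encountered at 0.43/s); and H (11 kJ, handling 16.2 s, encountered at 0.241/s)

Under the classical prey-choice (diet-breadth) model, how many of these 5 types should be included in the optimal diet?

E/h in descending order: A 1.24, H 0.679, D 0.399, G 0.245, F 0.111 kJ/s. The optimal diet is the largest prefix of this list for which every included type satisfies E_i/h_i > R on the types above it.
Rate on top 1: 1.065. H: 0.679 < 1.065 → exclude; stop.
Optimal diet: A — 1 of 5 types.

1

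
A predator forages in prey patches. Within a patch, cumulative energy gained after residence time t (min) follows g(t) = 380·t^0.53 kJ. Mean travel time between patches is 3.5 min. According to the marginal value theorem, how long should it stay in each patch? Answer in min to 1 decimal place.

By the marginal value theorem, leave when the instantaneous gain rate g'(t) equals the habitat-wide average g(t)/(T + t).
g'(t) = 0.53·380·t^-0.47. Setting 0.53·380·t^-0.47 = 380·t^0.53/(3.5+t) gives 0.53(3.5+t) = t, so 0.47·t = 0.53×3.5.
t* = 0.53×3.5/0.47 = 3.947 min.

3.9 min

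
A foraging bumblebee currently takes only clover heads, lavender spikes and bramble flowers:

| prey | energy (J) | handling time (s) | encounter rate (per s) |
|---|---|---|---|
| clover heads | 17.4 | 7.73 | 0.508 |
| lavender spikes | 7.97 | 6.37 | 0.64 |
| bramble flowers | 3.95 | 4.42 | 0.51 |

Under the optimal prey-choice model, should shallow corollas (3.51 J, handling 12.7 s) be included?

No

On clover heads, lavender spikes and bramble flowers alone, R = ΣλE/(1+Σλh) = 15.95/11.26 = 1.417 J/s.
shallow corollas: E/h = 3.51/12.7 = 0.2764 J/s.
Since 0.2764 < R, time spent handling shallow corollas is better spent searching.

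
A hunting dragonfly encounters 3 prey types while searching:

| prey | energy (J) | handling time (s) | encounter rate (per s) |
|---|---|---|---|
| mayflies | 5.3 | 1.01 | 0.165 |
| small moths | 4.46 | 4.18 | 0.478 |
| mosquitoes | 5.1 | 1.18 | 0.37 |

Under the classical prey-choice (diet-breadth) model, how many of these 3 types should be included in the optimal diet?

Rank by E/h (J/s): mayflies 5.25, mosquitoes 4.32, small moths 1.07. Include each in turn until the next type's E/h falls below the running intake rate.
Rate on top 1: 0.7496. mosquitoes: 4.32 > 0.7496 → include.
Rate on top 2: 1.722. small moths: 1.07 < 1.722 → exclude; stop.
Optimal diet: mayflies, mosquitoes — 2 of 3 types.

2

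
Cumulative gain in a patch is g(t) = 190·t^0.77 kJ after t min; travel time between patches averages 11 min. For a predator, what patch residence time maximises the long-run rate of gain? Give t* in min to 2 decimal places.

36.83 min

Maximise g(t)/(T+t): set derivative to zero → g'(t)(T+t) = g(t).
g'(t) = 0.77·190·t^-0.23. Setting 0.77·190·t^-0.23 = 190·t^0.77/(11+t) gives 0.77(11+t) = t, so 0.23·t = 0.77×11.
t* = 0.77×11/0.23 = 36.83 min.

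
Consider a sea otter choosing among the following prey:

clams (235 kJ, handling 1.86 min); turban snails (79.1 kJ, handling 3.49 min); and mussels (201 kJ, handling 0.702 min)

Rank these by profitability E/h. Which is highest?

mussels

Profitability E/h (kJ/min): clams = 235/1.86 = 126, turban snails = 79.1/3.49 = 22.7, mussels = 201/0.702 = 286.
Ranked: mussels > clams > turban snails.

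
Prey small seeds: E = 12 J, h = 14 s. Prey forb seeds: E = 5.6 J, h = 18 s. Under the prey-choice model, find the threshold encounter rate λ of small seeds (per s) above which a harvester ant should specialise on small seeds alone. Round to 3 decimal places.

Drop forb seeds once their profitability E₂/h₂ falls below the rate achievable on small seeds alone: E₂/h₂ = λE₁/(1 + λh₁).
Solve for λ: λE₁h₂ = E₂(1 + λh₁) → λ(E₁h₂ − E₂h₁) = E₂ → λ = E₂/(E₁h₂ − E₂h₁).
λ = 5.6/(12×18 − 5.6×14) = 5.6/137.6 = 0.0407 per s.

0.041 per s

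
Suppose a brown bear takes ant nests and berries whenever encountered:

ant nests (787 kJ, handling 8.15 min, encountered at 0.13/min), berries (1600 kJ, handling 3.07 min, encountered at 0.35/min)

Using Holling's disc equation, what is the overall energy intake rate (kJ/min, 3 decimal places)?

R = (0.13×787 + 0.35×1600) / (1 + 0.13×8.15 + 0.35×3.07) = 662.3/3.134 = 211.3 kJ/min.

211.331 kJ/min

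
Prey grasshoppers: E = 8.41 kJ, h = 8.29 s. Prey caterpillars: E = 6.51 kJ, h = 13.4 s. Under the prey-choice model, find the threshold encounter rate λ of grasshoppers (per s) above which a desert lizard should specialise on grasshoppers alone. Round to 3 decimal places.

0.111 per s

At the threshold, the rate on grasshoppers alone equals the profitability of caterpillars: λ·8.41/(1 + λ·8.29) = 6.51/13.4 = 0.4858.
Rearranging, λ(8.41 − 0.4858×8.29) = 0.4858, so λ = 0.4858/4.383 = 0.1109 per s.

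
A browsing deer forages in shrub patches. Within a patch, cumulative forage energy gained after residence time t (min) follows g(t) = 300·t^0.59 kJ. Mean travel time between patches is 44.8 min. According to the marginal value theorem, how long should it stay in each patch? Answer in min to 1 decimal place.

64.5 min

Optimal t* satisfies g'(t*) = g(t*)/(T + t*).
g'(t) = 0.59·300·t^-0.41. Setting 0.59·300·t^-0.41 = 300·t^0.59/(44.8+t) gives 0.59(44.8+t) = t, so 0.41·t = 0.59×44.8.
t* = 0.59×44.8/0.41 = 64.47 min.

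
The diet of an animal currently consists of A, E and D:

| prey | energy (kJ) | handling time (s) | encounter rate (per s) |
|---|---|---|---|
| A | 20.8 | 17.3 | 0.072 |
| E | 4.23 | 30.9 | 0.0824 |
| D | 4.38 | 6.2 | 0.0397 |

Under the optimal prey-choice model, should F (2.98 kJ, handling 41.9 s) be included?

No

Intake rate on the current diet: R = (0.072×20.8 + 0.0824×4.23 + 0.0397×4.38) / (1 + 0.072×17.3 + 0.0824×30.9 + 0.0397×6.2) = 2.02/5.038 = 0.401 kJ/s.
F: E/h = 2.98/41.9 = 0.07112 kJ/s.
Since 0.07112 < R, time spent handling F is better spent searching.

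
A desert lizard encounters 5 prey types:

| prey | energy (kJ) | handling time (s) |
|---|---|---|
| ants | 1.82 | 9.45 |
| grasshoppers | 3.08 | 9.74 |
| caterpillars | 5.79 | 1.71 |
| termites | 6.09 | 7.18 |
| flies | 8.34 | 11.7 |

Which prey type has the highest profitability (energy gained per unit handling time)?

In descending order of E/h:
caterpillars: 5.79/1.71 = 3.39 kJ/s
termites: 6.09/7.18 = 0.848 kJ/s
flies: 8.34/11.7 = 0.713 kJ/s
grasshoppers: 3.08/9.74 = 0.316 kJ/s
ants: 1.82/9.45 = 0.193 kJ/s

caterpillars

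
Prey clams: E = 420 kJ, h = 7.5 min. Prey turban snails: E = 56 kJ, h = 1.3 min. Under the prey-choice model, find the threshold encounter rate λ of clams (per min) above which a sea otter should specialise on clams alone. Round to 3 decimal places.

The zero-one rule: include turban snails iff E₂/h₂ > λE₁/(1+λh₁). Equality gives the switch point.
λE₁h₂ = E₂ + λE₂h₁ ⇒ λ = E₂/(E₁h₂ − E₂h₁) = 56/(546 − 420) = 0.4444 per min.

0.444 per min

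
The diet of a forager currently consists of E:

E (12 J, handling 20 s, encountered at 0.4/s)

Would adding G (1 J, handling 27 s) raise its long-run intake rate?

Current rate: (0.4×12)/(1 + 0.4×20) = 0.5333 J/s.
Profitability of G: 1/27 = 0.03704 J/s.
0.03704 < 0.5333, so adding G would lower the average — exclude it.

No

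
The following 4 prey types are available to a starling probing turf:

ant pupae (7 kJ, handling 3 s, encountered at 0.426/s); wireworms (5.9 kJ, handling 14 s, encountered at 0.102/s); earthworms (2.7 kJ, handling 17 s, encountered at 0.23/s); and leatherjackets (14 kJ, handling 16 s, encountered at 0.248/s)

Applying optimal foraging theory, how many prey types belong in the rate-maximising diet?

1

E/h in descending order: ant pupae 2.33, leatherjackets 0.875, wireworms 0.421, earthworms 0.159 kJ/s. The optimal diet is the largest prefix of this list for which every included type satisfies E_i/h_i > R on the types above it.
Rate on top 1: 1.309. leatherjackets: 0.875 < 1.309 → exclude; stop.
Optimal diet: ant pupae — 1 of 4 types.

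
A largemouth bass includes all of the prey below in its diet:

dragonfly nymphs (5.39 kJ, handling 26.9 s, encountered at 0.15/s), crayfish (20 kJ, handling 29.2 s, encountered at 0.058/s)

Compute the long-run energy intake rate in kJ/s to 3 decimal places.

Energy encountered per unit search time: 0.15×5.39 + 0.058×20 = 1.969 kJ/s.
Handling time per unit search time: 0.15×26.9 + 0.058×29.2 = 5.729.
Rate = 1.969/(1 + 5.729) = 0.2926 kJ/s.

0.293 kJ/s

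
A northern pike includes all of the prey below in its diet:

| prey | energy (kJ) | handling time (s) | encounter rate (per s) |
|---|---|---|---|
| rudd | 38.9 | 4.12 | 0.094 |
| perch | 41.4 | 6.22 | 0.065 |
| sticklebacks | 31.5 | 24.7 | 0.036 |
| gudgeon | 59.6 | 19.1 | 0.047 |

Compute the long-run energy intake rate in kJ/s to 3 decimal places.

R = Σλ_iE_i / (1 + Σλ_ih_i)
Numerator: 0.094×38.9 + 0.065×41.4 + 0.036×31.5 + 0.047×59.6 = 10.28
Denominator: 1 + 0.094×4.12 + 0.065×6.22 + 0.036×24.7 + 0.047×19.1 = 3.578
R = 10.28/3.578 = 2.874 kJ/s

2.874 kJ/s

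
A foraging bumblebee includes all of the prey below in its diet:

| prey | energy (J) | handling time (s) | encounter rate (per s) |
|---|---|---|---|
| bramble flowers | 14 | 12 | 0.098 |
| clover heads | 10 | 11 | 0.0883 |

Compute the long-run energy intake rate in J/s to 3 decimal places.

Energy encountered per unit search time: 0.098×14 + 0.0883×10 = 2.255 J/s.
Handling time per unit search time: 0.098×12 + 0.0883×11 = 2.147.
Rate = 2.255/(1 + 2.147) = 0.7165 J/s.

0.716 J/s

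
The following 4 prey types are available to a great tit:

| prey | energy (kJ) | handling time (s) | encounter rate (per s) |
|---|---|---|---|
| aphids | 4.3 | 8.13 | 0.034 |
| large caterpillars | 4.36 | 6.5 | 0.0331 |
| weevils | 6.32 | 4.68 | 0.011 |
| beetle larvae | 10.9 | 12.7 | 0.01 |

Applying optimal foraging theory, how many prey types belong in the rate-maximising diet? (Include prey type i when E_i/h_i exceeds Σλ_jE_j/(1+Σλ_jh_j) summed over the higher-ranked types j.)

Rank by E/h (kJ/s): weevils 1.35, beetle larvae 0.858, large caterpillars 0.671, aphids 0.529. Include each in turn until the next type's E/h falls below the running intake rate.
Rate on top 1: 0.06612. beetle larvae: 0.858 > 0.06612 → include.
Rate on top 2: 0.1515. large caterpillars: 0.671 > 0.1515 → include.
Rate on top 3: 0.2317. aphids: 0.529 > 0.2317 → include.
Optimal diet: weevils, beetle larvae, large caterpillars, aphids — 4 of 4 types.

4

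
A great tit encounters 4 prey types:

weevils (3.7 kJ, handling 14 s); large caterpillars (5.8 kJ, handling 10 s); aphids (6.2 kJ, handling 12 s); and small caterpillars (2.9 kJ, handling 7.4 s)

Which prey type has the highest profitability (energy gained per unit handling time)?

In descending order of E/h:
large caterpillars: 5.8/10 = 0.58 kJ/s
aphids: 6.2/12 = 0.517 kJ/s
small caterpillars: 2.9/7.4 = 0.392 kJ/s
weevils: 3.7/14 = 0.264 kJ/s

large caterpillars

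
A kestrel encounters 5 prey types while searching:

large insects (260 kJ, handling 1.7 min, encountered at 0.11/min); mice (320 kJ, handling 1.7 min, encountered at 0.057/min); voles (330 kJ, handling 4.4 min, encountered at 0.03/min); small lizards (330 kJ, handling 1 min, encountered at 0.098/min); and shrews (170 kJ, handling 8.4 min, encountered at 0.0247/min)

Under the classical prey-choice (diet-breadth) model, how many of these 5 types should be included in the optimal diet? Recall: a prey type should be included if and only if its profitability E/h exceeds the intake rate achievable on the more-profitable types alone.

Profitabilities (E/h, kJ/min): small lizards 330, mice 188, large insects 153, voles 75, shrews 20.2. Add prey in this order while the next type's profitability exceeds the intake rate on those already taken.
Rate on top 1: 29.45. mice: 188 > 29.45 → include.
Rate on top 2: 42.33. large insects: 153 > 42.33 → include.
Rate on top 3: 57.3. voles: 75 > 57.3 → include.
Rate on top 4: 58.84. shrews: 20.2 < 58.84 → exclude; stop.
Optimal diet: small lizards, mice, large insects, voles — 4 of 5 types.

4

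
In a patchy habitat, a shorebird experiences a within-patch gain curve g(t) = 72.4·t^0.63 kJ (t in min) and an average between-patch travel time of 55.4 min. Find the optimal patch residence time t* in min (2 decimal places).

Optimal t* satisfies g'(t*) = g(t*)/(T + t*).
g'(t) = 0.63·72.4·t^-0.37. Setting 0.63·72.4·t^-0.37 = 72.4·t^0.63/(55.4+t) gives 0.63(55.4+t) = t, so 0.37·t = 0.63×55.4.
t* = 0.63×55.4/0.37 = 94.33 min.

94.33 min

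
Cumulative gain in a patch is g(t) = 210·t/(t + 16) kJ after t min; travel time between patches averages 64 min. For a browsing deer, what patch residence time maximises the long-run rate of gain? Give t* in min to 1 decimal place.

32.0 min

Maximise g(t)/(T+t): set derivative to zero → g'(t)(T+t) = g(t).
g'(t) = 210·16/(t + 16)². Setting 210·16/(t+16)² = 210t/[(t+16)(64+t)] gives 16(64+t) = t(t+16), so t² = 16×64 = 1024.
t* = √1024 = 32 min.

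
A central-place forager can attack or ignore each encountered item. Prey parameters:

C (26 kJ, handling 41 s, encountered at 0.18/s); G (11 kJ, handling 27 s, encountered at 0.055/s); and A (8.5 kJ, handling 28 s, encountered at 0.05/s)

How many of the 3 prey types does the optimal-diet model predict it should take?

E/h in descending order: C 0.634, G 0.407, A 0.304 kJ/s. The optimal diet is the largest prefix of this list for which every included type satisfies E_i/h_i > R on the types above it.
Rate on top 1: 0.5585. G: 0.407 < 0.5585 → exclude; stop.
Optimal diet: C — 1 of 3 types.

1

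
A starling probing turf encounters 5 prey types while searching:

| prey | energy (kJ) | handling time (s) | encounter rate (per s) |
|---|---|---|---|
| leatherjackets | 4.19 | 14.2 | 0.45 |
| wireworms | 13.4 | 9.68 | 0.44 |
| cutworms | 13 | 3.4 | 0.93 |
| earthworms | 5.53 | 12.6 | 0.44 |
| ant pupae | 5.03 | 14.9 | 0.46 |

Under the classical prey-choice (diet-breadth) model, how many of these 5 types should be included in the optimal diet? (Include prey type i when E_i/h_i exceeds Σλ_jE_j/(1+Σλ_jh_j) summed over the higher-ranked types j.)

1

E/h in descending order: cutworms 3.82, wireworms 1.38, earthworms 0.439, ant pupae 0.338, leatherjackets 0.295 kJ/s. The optimal diet is the largest prefix of this list for which every included type satisfies E_i/h_i > R on the types above it.
Rate on top 1: 2.905. wireworms: 1.38 < 2.905 → exclude; stop.
Optimal diet: cutworms — 1 of 5 types.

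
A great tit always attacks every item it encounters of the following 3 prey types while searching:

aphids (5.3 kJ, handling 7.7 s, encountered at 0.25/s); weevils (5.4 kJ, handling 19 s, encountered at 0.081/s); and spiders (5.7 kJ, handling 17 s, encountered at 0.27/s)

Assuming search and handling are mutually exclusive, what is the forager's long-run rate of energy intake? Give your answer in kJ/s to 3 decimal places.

0.365 kJ/s

Energy encountered per unit search time: 0.25×5.3 + 0.081×5.4 + 0.27×5.7 = 3.301 kJ/s.
Handling time per unit search time: 0.25×7.7 + 0.081×19 + 0.27×17 = 8.054.
Rate = 3.301/(1 + 8.054) = 0.3646 kJ/s.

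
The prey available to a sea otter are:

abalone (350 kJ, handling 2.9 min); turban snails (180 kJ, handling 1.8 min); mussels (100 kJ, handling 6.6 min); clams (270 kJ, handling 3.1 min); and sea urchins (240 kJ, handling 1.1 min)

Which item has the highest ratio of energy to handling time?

sea urchins

Profitability E/h (kJ/min): abalone = 350/2.9 = 121, turban snails = 180/1.8 = 100, mussels = 100/6.6 = 15.2, clams = 270/3.1 = 87.1, sea urchins = 240/1.1 = 218.
Ranked: sea urchins > abalone > turban snails > clams > mussels.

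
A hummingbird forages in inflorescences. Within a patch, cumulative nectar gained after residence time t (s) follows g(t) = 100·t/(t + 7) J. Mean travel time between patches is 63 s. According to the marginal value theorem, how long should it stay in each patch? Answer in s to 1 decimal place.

21.0 s

Maximise g(t)/(T+t): set derivative to zero → g'(t)(T+t) = g(t).
g'(t) = 100·7/(t + 7)². Setting 100·7/(t+7)² = 100t/[(t+7)(63+t)] gives 7(63+t) = t(t+7), so t² = 7×63 = 441.
t* = √441 = 21 s.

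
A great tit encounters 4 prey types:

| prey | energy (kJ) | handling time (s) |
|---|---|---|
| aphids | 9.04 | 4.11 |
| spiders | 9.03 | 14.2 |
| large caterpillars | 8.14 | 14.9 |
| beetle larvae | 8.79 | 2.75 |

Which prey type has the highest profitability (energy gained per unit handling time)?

beetle larvae

In descending order of E/h:
beetle larvae: 8.79/2.75 = 3.2 kJ/s
aphids: 9.04/4.11 = 2.2 kJ/s
spiders: 9.03/14.2 = 0.636 kJ/s
large caterpillars: 8.14/14.9 = 0.546 kJ/s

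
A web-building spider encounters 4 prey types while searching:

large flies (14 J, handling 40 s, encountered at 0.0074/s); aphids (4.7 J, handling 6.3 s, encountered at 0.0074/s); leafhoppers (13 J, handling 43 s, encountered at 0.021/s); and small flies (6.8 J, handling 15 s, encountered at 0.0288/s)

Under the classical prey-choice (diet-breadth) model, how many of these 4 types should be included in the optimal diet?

4

E/h in descending order: aphids 0.746, small flies 0.453, large flies 0.35, leafhoppers 0.302 J/s. The optimal diet is the largest prefix of this list for which every included type satisfies E_i/h_i > R on the types above it.
Rate on top 1: 0.03323. small flies: 0.453 > 0.03323 → include.
Rate on top 2: 0.156. large flies: 0.35 > 0.156 → include.
Rate on top 3: 0.1883. leafhoppers: 0.302 > 0.1883 → include.
Optimal diet: aphids, small flies, large flies, leafhoppers — 4 of 4 types.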